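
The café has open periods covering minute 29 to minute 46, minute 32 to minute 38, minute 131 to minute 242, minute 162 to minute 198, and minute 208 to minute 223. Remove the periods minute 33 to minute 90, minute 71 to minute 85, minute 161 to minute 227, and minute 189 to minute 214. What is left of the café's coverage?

minute 29 to minute 33, minute 131 to minute 161, minute 227 to minute 242

Merge the first list: minute 29 to minute 46, minute 131 to minute 242.
Merge the second list: minute 33 to minute 90, minute 161 to minute 227.
minute 29 to minute 46 with B removed leaves minute 29 to minute 33.
minute 131 to minute 242 with B removed leaves minute 131 to minute 161, minute 227 to minute 242.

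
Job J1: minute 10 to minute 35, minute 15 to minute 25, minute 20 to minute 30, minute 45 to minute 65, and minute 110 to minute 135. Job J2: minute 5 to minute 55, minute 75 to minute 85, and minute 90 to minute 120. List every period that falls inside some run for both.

minute 10 to minute 35, minute 45 to minute 55, minute 110 to minute 120

Merge the first list: minute 10 to minute 35, minute 45 to minute 65, minute 110 to minute 135.
minute 10 to minute 35 meets the second set on minute 10 to minute 35.
minute 45 to minute 65 meets the second set on minute 45 to minute 55.
minute 110 to minute 135 meets the second set on minute 110 to minute 120.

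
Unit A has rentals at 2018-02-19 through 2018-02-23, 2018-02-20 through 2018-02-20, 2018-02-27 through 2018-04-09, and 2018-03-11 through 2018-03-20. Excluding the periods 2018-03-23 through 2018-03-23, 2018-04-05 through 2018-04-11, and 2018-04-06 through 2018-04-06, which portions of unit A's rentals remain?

2018-02-19 through 2018-02-23, 2018-02-27 through 2018-03-22, 2018-03-24 through 2018-04-04

A, merged: 2018-02-19 through 2018-02-23, 2018-02-27 through 2018-04-09.
B, merged: 2018-03-23 through 2018-03-23, 2018-04-05 through 2018-04-11.
2018-02-19 through 2018-02-23: no B overlap → unchanged.
2018-02-27 through 2018-04-09 minus B → 2018-02-27 through 2018-03-22, 2018-03-24 through 2018-04-04.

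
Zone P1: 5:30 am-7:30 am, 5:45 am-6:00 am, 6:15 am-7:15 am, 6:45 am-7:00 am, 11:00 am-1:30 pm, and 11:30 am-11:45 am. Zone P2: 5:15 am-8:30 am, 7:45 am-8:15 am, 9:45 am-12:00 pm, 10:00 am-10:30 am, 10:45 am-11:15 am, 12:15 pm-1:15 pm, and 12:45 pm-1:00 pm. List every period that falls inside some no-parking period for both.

First set merges to 5:30 am–7:30 am, 11:00 am–1:30 pm.
Second set merges to 5:15 am–8:30 am, 9:45 am–12:00 pm, 12:15 pm–1:15 pm.
5:30 am–7:30 am meets the second set on 5:30 am–7:30 am.
11:00 am–1:30 pm meets the second set on 11:00 am–12:00 pm, 12:15 pm–1:15 pm.

5:30 am–7:30 am, 11:00 am–12:00 pm, 12:15 pm–1:15 pm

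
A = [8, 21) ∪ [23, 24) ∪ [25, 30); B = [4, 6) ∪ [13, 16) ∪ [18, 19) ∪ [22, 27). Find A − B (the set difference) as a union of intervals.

[8, 21) with B removed leaves [8, 13), [16, 18), [19, 21).
[23, 24) lies entirely inside B → drops out.
[25, 30) with B removed leaves [27, 30).

[8, 13) ∪ [16, 18) ∪ [19, 21) ∪ [27, 30)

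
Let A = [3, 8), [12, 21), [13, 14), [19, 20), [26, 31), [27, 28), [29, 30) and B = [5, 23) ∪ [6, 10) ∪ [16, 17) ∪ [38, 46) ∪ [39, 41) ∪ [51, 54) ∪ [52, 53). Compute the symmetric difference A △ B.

[3, 5) ∪ [8, 12) ∪ [21, 23) ∪ [26, 31) ∪ [38, 46) ∪ [51, 54)

First set merges to [3, 8), [12, 21), [26, 31).
Second set merges to [5, 23), [38, 46), [51, 54).
A but not B: [3, 5), [26, 31).
B but not A: [8, 12), [21, 23), [38, 46), [51, 54).
Combining gives A △ B.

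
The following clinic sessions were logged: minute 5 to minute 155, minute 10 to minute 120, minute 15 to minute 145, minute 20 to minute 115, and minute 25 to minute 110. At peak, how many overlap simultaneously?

5

Walk the sorted start/end points keeping a running depth.
The depth first hits 5 at minute 25.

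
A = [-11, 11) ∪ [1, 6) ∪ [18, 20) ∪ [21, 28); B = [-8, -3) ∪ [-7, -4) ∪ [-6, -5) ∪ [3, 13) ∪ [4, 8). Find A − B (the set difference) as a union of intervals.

[-11, -8) ∪ [-3, 3) ∪ [18, 20) ∪ [21, 28)

A, merged: [-11, 11), [18, 20), [21, 28).
B, merged: [-8, -3), [3, 13).
[-11, 11) \ B = [-11, -8), [-3, 3).
[18, 20): nothing removed.
[21, 28): nothing removed.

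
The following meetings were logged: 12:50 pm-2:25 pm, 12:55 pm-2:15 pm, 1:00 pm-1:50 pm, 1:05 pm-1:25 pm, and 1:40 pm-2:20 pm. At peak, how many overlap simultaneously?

4

Walk the sorted start/end points keeping a running depth.
The depth first hits 4 at 1:05 pm.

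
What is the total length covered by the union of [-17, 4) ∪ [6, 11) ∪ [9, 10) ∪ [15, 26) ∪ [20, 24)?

37

Merged: [-17, 4), [6, 11), [15, 26).
Lengths: 21 + 5 + 11 = 37.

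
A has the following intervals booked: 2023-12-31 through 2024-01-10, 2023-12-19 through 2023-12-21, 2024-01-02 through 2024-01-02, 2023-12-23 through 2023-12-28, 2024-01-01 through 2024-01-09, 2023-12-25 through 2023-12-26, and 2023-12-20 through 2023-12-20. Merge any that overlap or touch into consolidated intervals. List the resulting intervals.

2023-12-19 through 2023-12-21, 2023-12-23 through 2023-12-28, 2023-12-31 through 2024-01-10

Sort by start: 2023-12-19 through 2023-12-21, 2023-12-20 through 2023-12-20, 2023-12-23 through 2023-12-28, 2023-12-25 through 2023-12-26, 2023-12-31 through 2024-01-10, 2024-01-01 through 2024-01-09, 2024-01-02 through 2024-01-02.
2023-12-20 through 2023-12-20 overlaps/touches 2023-12-19 through 2023-12-21 → extend to 2023-12-19 through 2023-12-21.
2023-12-23 through 2023-12-28 is disjoint → start new block.
2023-12-25 through 2023-12-26 overlaps/touches 2023-12-23 through 2023-12-28 → extend to 2023-12-23 through 2023-12-28.
2023-12-31 through 2024-01-10 is disjoint → start new block.
2024-01-01 through 2024-01-09 overlaps/touches 2023-12-31 through 2024-01-10 → extend to 2023-12-31 through 2024-01-10.
2024-01-02 through 2024-01-02 overlaps/touches 2023-12-31 through 2024-01-10 → extend to 2023-12-31 through 2024-01-10.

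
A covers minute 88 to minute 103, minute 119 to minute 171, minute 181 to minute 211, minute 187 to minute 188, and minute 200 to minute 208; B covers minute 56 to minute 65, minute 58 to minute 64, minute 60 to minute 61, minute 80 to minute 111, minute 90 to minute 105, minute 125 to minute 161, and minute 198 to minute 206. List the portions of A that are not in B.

minute 119 to minute 125, minute 161 to minute 171, minute 181 to minute 198, minute 206 to minute 211

First set merges to minute 88 to minute 103, minute 119 to minute 171, minute 181 to minute 211.
Second set merges to minute 56 to minute 65, minute 80 to minute 111, minute 125 to minute 161, minute 198 to minute 206.
minute 88 to minute 103: fully covered by B → removed.
minute 119 to minute 171 minus B → minute 119 to minute 125, minute 161 to minute 171.
minute 181 to minute 211 minus B → minute 181 to minute 198, minute 206 to minute 211.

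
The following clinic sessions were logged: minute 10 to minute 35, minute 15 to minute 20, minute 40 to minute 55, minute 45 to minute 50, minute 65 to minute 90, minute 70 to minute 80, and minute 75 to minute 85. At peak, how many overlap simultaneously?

3

Walk the sorted start/end points keeping a running depth.
The depth first hits 3 at minute 75.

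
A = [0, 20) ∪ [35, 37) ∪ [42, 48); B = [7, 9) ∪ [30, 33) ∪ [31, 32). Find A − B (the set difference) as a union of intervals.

B, merged: [7, 9), [30, 33).
[0, 20) \ B = [0, 7), [9, 20).
[35, 37): nothing removed.
[42, 48): nothing removed.

[0, 7) ∪ [9, 20) ∪ [35, 37) ∪ [42, 48)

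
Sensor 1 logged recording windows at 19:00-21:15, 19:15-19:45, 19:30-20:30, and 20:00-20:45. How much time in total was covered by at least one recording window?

2 h 15 min

Merged: 19:00–21:15.
Length: 2 h 15 min.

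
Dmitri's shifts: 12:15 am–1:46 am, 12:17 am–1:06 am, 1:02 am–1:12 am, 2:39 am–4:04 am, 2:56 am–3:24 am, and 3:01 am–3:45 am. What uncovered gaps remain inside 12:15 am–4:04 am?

1:46 am–2:39 am

After merging, the occupied span is 12:15 am–1:46 am, 2:39 am–4:04 am.
Gaps within 12:15 am–4:04 am: 1:46 am–2:39 am.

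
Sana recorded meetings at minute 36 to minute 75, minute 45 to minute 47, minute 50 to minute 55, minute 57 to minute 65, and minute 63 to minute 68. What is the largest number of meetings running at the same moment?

3

Sweep endpoints in order; track running count of active intervals.
Peak of 3 reached at minute 63.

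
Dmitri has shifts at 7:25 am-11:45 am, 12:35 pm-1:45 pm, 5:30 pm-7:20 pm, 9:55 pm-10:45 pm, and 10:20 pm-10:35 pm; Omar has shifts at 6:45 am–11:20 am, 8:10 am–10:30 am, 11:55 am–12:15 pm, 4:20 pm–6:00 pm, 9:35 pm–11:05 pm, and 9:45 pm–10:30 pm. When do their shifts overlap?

First set merges to 7:25 am-11:45 am, 12:35 pm-1:45 pm, 5:30 pm-7:20 pm, 9:55 pm-10:45 pm.
Second set merges to 6:45 am-11:20 am, 11:55 am-12:15 pm, 4:20 pm-6:00 pm, 9:35 pm-11:05 pm.
7:25 am-11:45 am ∩ B → 7:25 am-11:20 am.
12:35 pm-1:45 pm meets no B interval.
5:30 pm-7:20 pm ∩ B → 5:30 pm-6:00 pm.
9:55 pm-10:45 pm ∩ B → 9:55 pm-10:45 pm.

7:25 am-11:20 am, 5:30 pm-6:00 pm, 9:55 pm-10:45 pm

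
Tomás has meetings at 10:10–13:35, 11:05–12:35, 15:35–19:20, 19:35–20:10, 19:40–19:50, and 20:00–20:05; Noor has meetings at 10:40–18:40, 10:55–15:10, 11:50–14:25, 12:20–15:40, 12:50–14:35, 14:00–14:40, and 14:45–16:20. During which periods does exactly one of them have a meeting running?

A, merged: 10:10-13:35, 15:35-19:20, 19:35-20:10.
B, merged: 10:40-18:40.
A but not B: 10:10-10:40, 18:40-19:20, 19:35-20:10.
B but not A: 13:35-15:35.
Combining gives A △ B.

10:10-10:40, 13:35-15:35, 18:40-19:20, 19:35-20:10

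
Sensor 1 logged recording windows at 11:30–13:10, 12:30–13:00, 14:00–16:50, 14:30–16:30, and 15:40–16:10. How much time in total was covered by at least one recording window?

Merged: 11:30–13:10, 14:00–16:50.
Lengths: 1 h 40 min + 2 h 50 min = 4 h 30 min.

4 h 30 min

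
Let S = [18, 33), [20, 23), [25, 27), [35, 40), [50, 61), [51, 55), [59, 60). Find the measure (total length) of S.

Merged: [18, 33), [35, 40), [50, 61).
Lengths: 15 + 5 + 11 = 31.

31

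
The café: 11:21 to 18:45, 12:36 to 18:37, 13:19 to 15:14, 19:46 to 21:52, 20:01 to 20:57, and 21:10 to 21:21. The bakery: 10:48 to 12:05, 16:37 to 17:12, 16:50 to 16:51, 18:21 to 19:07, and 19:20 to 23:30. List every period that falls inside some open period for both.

Merge the first list: 11:21–18:45, 19:46–21:52.
Merge the second list: 10:48–12:05, 16:37–17:12, 18:21–19:07, 19:20–23:30.
11:21–18:45 ∩ B → 11:21–12:05, 16:37–17:12, 18:21–18:45.
19:46–21:52 ∩ B → 19:46–21:52.

11:21–12:05, 16:37–17:12, 18:21–18:45, 19:46–21:52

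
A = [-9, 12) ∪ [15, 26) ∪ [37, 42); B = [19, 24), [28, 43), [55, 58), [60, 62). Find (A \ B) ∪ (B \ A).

A but not B: [-9, 12), [15, 19), [24, 26).
B but not A: [28, 37), [42, 43), [55, 58), [60, 62).
Combining gives A △ B.

[-9, 12) ∪ [15, 19) ∪ [24, 26) ∪ [28, 37) ∪ [42, 43) ∪ [55, 58) ∪ [60, 62)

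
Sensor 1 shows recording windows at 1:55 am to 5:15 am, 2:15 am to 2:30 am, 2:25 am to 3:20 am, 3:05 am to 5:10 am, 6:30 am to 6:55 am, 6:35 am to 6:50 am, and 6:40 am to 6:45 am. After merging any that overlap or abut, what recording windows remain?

2:15 am–2:30 am overlaps/touches 1:55 am–5:15 am → extend to 1:55 am–5:15 am.
2:25 am–3:20 am overlaps/touches 1:55 am–5:15 am → extend to 1:55 am–5:15 am.
3:05 am–5:10 am overlaps/touches 1:55 am–5:15 am → extend to 1:55 am–5:15 am.
6:30 am–6:55 am is disjoint → start new block.
6:35 am–6:50 am overlaps/touches 6:30 am–6:55 am → extend to 6:30 am–6:55 am.
6:40 am–6:45 am overlaps/touches 6:30 am–6:55 am → extend to 6:30 am–6:55 am.

1:55 am–5:15 am, 6:30 am–6:55 am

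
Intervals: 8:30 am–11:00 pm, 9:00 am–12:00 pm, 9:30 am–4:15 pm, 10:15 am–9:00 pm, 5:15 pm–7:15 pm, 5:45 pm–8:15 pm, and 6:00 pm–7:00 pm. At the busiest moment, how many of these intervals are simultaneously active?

Sweep endpoints in order; track running count of active intervals.
Peak of 5 reached at 6:00 pm.

5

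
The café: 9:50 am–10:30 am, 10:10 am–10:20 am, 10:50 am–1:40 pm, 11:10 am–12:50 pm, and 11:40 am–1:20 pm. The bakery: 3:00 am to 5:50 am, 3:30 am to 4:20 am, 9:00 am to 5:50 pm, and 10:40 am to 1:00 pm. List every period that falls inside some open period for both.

9:50 am-10:30 am, 10:50 am-1:40 pm

Merge the first list: 9:50 am-10:30 am, 10:50 am-1:40 pm.
Merge the second list: 3:00 am-5:50 am, 9:00 am-5:50 pm.
9:50 am-10:30 am overlaps B on 9:50 am-10:30 am.
10:50 am-1:40 pm overlaps B on 10:50 am-1:40 pm.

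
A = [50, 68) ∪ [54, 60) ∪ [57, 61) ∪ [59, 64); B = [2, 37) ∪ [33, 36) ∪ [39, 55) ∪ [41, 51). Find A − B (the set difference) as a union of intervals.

A, merged: [50, 68).
B, merged: [2, 37), [39, 55).
[50, 68) \ B = [55, 68).

[55, 68)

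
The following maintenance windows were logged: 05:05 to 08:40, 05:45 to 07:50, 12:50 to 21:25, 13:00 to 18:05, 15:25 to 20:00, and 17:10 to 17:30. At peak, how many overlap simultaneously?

4

Sweep endpoints in order; track running count of active intervals.
Peak of 4 reached at 17:10.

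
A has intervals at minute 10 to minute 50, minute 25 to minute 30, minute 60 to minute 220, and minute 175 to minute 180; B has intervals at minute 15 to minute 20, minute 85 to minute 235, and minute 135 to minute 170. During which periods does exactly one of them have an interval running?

minute 10 to minute 15, minute 20 to minute 50, minute 60 to minute 85, minute 220 to minute 235

Merge the first list: minute 10 to minute 50, minute 60 to minute 220.
Merge the second list: minute 15 to minute 20, minute 85 to minute 235.
A \ B = minute 10 to minute 15, minute 20 to minute 50, minute 60 to minute 85.
B \ A = minute 220 to minute 235.
Union of the two gives the symmetric difference.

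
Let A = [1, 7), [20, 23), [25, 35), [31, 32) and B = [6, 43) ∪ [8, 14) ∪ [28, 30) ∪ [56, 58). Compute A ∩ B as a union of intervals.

[6, 7) ∪ [20, 23) ∪ [25, 35)

A, merged: [1, 7), [20, 23), [25, 35).
B, merged: [6, 43), [56, 58).
[1, 7) meets the second set on [6, 7).
[20, 23) meets the second set on [20, 23).
[25, 35) meets the second set on [25, 35).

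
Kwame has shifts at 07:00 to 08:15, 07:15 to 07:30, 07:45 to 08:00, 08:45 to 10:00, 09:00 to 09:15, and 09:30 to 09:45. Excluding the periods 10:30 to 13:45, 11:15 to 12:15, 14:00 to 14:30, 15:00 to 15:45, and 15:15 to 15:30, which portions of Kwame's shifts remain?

A, merged: 07:00–08:15, 08:45–10:00.
B, merged: 10:30–13:45, 14:00–14:30, 15:00–15:45.
07:00–08:15: nothing removed.
08:45–10:00: nothing removed.

07:00–08:15, 08:45–10:00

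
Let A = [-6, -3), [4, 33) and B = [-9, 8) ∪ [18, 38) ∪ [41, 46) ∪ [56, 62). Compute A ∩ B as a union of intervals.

[-6, -3) overlaps B on [-6, -3).
[4, 33) overlaps B on [4, 8), [18, 33).

[-6, -3) ∪ [4, 8) ∪ [18, 33)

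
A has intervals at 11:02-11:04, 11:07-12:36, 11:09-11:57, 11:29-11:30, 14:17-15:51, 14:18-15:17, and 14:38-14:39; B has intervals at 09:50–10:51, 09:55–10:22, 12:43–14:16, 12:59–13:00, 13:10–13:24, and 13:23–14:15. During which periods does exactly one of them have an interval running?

09:50-10:51, 11:02-11:04, 11:07-12:36, 12:43-14:16, 14:17-15:51

First set merges to 11:02-11:04, 11:07-12:36, 14:17-15:51.
Second set merges to 09:50-10:51, 12:43-14:16.
A \ B = 11:02-11:04, 11:07-12:36, 14:17-15:51.
B \ A = 09:50-10:51, 12:43-14:16.
Union of the two gives the symmetric difference.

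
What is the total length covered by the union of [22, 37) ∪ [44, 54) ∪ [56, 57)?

Merged: [22, 37), [44, 54), [56, 57).
Lengths: 15 + 10 + 1 = 26.

26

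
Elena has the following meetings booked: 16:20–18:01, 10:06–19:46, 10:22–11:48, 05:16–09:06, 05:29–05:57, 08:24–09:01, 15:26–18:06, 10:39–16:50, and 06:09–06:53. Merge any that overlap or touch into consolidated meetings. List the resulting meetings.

05:16–09:06, 10:06–19:46

Sort by start: 05:16–09:06, 05:29–05:57, 06:09–06:53, 08:24–09:01, 10:06–19:46, 10:22–11:48, 10:39–16:50, 15:26–18:06, 16:20–18:01.
05:29–05:57 overlaps/touches 05:16–09:06 → extend to 05:16–09:06.
06:09–06:53 overlaps/touches 05:16–09:06 → extend to 05:16–09:06.
08:24–09:01 overlaps/touches 05:16–09:06 → extend to 05:16–09:06.
10:06–19:46 is disjoint → start new block.
10:22–11:48 overlaps/touches 10:06–19:46 → extend to 10:06–19:46.
10:39–16:50 overlaps/touches 10:06–19:46 → extend to 10:06–19:46.
15:26–18:06 overlaps/touches 10:06–19:46 → extend to 10:06–19:46.
16:20–18:01 overlaps/touches 10:06–19:46 → extend to 10:06–19:46.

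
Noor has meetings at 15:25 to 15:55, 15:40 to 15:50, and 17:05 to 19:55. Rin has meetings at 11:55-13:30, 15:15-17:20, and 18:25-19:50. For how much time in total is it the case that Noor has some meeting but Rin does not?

1 h 10 min

A, merged: 15:25-15:55, 17:05-19:55.
A \ B = 17:20-18:25, 19:50-19:55.
Total: 1 h 5 min + 5 min = 1 h 10 min.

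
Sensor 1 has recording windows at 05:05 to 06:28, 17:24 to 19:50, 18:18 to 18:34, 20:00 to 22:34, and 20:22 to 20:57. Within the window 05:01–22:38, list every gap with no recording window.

The merged coverage is 05:05–06:28, 17:24–19:50, 20:00–22:34.
Gaps within 05:01–22:38: 05:01–05:05, 06:28–17:24, 19:50–20:00, 22:34–22:38.

05:01–05:05, 06:28–17:24, 19:50–20:00, 22:34–22:38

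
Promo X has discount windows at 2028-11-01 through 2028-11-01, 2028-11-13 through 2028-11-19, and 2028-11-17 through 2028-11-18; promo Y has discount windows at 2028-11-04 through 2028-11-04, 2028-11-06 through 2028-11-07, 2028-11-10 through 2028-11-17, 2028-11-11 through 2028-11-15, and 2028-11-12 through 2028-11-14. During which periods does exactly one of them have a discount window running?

First set merges to 2028-11-01 through 2028-11-01, 2028-11-13 through 2028-11-19.
Second set merges to 2028-11-04 through 2028-11-04, 2028-11-06 through 2028-11-07, 2028-11-10 through 2028-11-17.
A but not B: 2028-11-01 through 2028-11-01, 2028-11-18 through 2028-11-19.
B but not A: 2028-11-04 through 2028-11-04, 2028-11-06 through 2028-11-07, 2028-11-10 through 2028-11-12.
Combining gives A △ B.

2028-11-01 through 2028-11-01, 2028-11-04 through 2028-11-04, 2028-11-06 through 2028-11-07, 2028-11-10 through 2028-11-12, 2028-11-18 through 2028-11-19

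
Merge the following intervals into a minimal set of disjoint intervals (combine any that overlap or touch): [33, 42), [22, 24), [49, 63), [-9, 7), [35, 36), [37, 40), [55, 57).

Sort by start: [-9, 7), [22, 24), [33, 42), [35, 36), [37, 40), [49, 63), [55, 57).
[22, 24) is disjoint → start new block.
[33, 42) is disjoint → start new block.
[35, 36) overlaps/touches [33, 42) → extend to [33, 42).
[37, 40) overlaps/touches [33, 42) → extend to [33, 42).
[49, 63) is disjoint → start new block.
[55, 57) overlaps/touches [49, 63) → extend to [49, 63).

[-9, 7) ∪ [22, 24) ∪ [33, 42) ∪ [49, 63)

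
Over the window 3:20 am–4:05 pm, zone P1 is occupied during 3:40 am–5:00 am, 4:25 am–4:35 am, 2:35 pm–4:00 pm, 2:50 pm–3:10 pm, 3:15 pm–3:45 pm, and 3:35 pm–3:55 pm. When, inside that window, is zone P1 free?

After merging, the occupied span is 3:40 am-5:00 am, 2:35 pm-4:00 pm.
Complement within 3:20 am-4:05 pm: 3:20 am-3:40 am, 5:00 am-2:35 pm, 4:00 pm-4:05 pm.

3:20 am-3:40 am, 5:00 am-2:35 pm, 4:00 pm-4:05 pm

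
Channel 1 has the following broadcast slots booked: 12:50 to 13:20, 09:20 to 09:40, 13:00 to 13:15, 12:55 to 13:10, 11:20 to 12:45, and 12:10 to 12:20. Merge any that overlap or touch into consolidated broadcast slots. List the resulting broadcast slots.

Sort by start: 09:20–09:40, 11:20–12:45, 12:10–12:20, 12:50–13:20, 12:55–13:10, 13:00–13:15.
11:20–12:45 is disjoint → start new block.
12:10–12:20 overlaps/touches 11:20–12:45 → extend to 11:20–12:45.
12:50–13:20 is disjoint → start new block.
12:55–13:10 overlaps/touches 12:50–13:20 → extend to 12:50–13:20.
13:00–13:15 overlaps/touches 12:50–13:20 → extend to 12:50–13:20.

09:20–09:40, 11:20–12:45, 12:50–13:20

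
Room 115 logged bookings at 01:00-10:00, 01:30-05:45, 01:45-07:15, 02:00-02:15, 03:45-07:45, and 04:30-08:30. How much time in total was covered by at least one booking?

Merged: 01:00–10:00.
Length: 9 h.

9 h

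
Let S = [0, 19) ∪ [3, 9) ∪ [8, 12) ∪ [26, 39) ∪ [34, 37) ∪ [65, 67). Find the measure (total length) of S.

34

Merged: [0, 19), [26, 39), [65, 67).
Lengths: 19 + 13 + 2 = 34.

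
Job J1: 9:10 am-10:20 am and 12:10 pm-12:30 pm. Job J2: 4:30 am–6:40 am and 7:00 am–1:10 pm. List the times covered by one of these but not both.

A \ B = none.
B \ A = 4:30 am–6:40 am, 7:00 am–9:10 am, 10:20 am–12:10 pm, 12:30 pm–1:10 pm.
Union of the two gives the symmetric difference.

4:30 am–6:40 am, 7:00 am–9:10 am, 10:20 am–12:10 pm, 12:30 pm–1:10 pm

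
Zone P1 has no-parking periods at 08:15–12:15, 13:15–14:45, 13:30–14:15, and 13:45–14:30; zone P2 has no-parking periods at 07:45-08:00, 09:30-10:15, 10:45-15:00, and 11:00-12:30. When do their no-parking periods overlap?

09:30–10:15, 10:45–12:15, 13:15–14:45

A, merged: 08:15–12:15, 13:15–14:45.
B, merged: 07:45–08:00, 09:30–10:15, 10:45–15:00.
08:15–12:15 overlaps B on 09:30–10:15, 10:45–12:15.
13:15–14:45 overlaps B on 13:15–14:45.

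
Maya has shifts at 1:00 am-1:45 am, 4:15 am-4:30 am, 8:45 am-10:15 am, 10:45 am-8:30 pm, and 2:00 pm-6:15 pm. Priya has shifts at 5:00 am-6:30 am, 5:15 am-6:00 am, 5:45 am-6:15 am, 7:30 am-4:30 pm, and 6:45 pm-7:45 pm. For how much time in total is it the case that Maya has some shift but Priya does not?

Merge the first list: 1:00 am–1:45 am, 4:15 am–4:30 am, 8:45 am–10:15 am, 10:45 am–8:30 pm.
Merge the second list: 5:00 am–6:30 am, 7:30 am–4:30 pm, 6:45 pm–7:45 pm.
A \ B = 1:00 am–1:45 am, 4:15 am–4:30 am, 4:30 pm–6:45 pm, 7:45 pm–8:30 pm.
Total: 45 min + 15 min + 2 h 15 min + 45 min = 4 h.

4 h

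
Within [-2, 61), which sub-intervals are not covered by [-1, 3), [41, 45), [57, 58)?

The merged coverage is [-1, 3), [41, 45), [57, 58).
Gaps within [-2, 61): [-2, -1), [3, 41), [45, 57), [58, 61).

[-2, -1) ∪ [3, 41) ∪ [45, 57) ∪ [58, 61)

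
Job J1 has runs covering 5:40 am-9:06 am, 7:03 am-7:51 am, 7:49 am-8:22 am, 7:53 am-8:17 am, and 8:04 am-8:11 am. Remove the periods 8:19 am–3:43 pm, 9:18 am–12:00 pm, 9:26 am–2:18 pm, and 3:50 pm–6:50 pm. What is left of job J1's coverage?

A, merged: 5:40 am-9:06 am.
B, merged: 8:19 am-3:43 pm, 3:50 pm-6:50 pm.
5:40 am-9:06 am with B removed leaves 5:40 am-8:19 am.

5:40 am-8:19 am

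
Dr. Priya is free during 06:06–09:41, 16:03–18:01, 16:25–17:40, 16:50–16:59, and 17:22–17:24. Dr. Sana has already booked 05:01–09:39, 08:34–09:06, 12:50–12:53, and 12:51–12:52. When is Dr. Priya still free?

09:39-09:41, 16:03-18:01

A, merged: 06:06-09:41, 16:03-18:01.
B, merged: 05:01-09:39, 12:50-12:53.
06:06-09:41 with B removed leaves 09:39-09:41.
16:03-18:01 is untouched.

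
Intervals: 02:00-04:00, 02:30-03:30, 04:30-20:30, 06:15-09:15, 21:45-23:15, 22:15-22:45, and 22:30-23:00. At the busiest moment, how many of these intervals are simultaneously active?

Walk the sorted start/end points keeping a running depth.
The depth first hits 3 at 22:30.

3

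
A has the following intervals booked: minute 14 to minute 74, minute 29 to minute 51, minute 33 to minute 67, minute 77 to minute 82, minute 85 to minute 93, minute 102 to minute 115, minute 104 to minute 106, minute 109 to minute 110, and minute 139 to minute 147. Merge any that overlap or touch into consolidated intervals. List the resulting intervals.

minute 14 to minute 74, minute 77 to minute 82, minute 85 to minute 93, minute 102 to minute 115, minute 139 to minute 147

minute 29 to minute 51 overlaps/touches minute 14 to minute 74 → extend to minute 14 to minute 74.
minute 33 to minute 67 overlaps/touches minute 14 to minute 74 → extend to minute 14 to minute 74.
minute 77 to minute 82 is disjoint → start new block.
minute 85 to minute 93 is disjoint → start new block.
minute 102 to minute 115 is disjoint → start new block.
minute 104 to minute 106 overlaps/touches minute 102 to minute 115 → extend to minute 102 to minute 115.
minute 109 to minute 110 overlaps/touches minute 102 to minute 115 → extend to minute 102 to minute 115.
minute 139 to minute 147 is disjoint → start new block.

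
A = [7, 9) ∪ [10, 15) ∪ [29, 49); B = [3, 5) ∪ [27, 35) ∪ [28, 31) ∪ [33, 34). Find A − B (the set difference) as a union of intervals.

Merge the second list: [3, 5), [27, 35).
[7, 9) is untouched.
[10, 15) is untouched.
[29, 49) with B removed leaves [35, 49).

[7, 9) ∪ [10, 15) ∪ [35, 49)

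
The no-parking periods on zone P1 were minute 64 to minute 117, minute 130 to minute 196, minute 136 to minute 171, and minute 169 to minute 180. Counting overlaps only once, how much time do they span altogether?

Merged: minute 64 to minute 117, minute 130 to minute 196.
Lengths: 53 minutes + 66 minutes = 119 minutes.

119 minutes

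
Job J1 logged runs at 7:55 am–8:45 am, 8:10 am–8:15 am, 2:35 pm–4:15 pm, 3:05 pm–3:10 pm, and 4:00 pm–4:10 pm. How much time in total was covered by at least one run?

2 h 30 min

Merged: 7:55 am–8:45 am, 2:35 pm–4:15 pm.
Lengths: 50 min + 1 h 40 min = 2 h 30 min.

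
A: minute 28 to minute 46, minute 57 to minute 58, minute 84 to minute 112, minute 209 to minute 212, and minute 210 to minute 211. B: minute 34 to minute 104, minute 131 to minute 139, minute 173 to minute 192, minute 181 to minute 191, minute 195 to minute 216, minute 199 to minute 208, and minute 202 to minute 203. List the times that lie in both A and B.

First set merges to minute 28 to minute 46, minute 57 to minute 58, minute 84 to minute 112, minute 209 to minute 212.
Second set merges to minute 34 to minute 104, minute 131 to minute 139, minute 173 to minute 192, minute 195 to minute 216.
minute 28 to minute 46 overlaps B on minute 34 to minute 46.
minute 57 to minute 58 overlaps B on minute 57 to minute 58.
minute 84 to minute 112 overlaps B on minute 84 to minute 104.
minute 209 to minute 212 overlaps B on minute 209 to minute 212.

minute 34 to minute 46, minute 57 to minute 58, minute 84 to minute 104, minute 209 to minute 212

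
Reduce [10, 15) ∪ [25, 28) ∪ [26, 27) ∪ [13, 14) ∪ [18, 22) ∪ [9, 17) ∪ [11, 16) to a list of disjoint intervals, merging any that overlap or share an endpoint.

Sort by start: [9, 17), [10, 15), [11, 16), [13, 14), [18, 22), [25, 28), [26, 27).
[10, 15) overlaps/touches [9, 17) → extend to [9, 17).
[11, 16) overlaps/touches [9, 17) → extend to [9, 17).
[13, 14) overlaps/touches [9, 17) → extend to [9, 17).
[18, 22) is disjoint → start new block.
[25, 28) is disjoint → start new block.
[26, 27) overlaps/touches [25, 28) → extend to [25, 28).

[9, 17) ∪ [18, 22) ∪ [25, 28)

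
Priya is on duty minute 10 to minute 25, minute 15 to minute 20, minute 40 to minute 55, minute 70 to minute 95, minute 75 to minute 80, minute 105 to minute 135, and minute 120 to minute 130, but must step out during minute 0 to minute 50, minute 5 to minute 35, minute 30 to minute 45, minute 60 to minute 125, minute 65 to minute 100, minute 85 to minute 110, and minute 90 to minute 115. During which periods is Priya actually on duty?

First set merges to minute 10 to minute 25, minute 40 to minute 55, minute 70 to minute 95, minute 105 to minute 135.
Second set merges to minute 0 to minute 50, minute 60 to minute 125.
minute 10 to minute 25: fully covered by B → removed.
minute 40 to minute 55 minus B → minute 50 to minute 55.
minute 70 to minute 95: fully covered by B → removed.
minute 105 to minute 135 minus B → minute 125 to minute 135.

minute 50 to minute 55, minute 125 to minute 135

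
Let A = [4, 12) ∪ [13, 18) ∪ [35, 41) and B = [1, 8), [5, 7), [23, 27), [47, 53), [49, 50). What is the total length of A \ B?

15

Merge the second list: [1, 8), [23, 27), [47, 53).
A \ B = [8, 12), [13, 18), [35, 41).
Total: 4 + 5 + 6 = 15.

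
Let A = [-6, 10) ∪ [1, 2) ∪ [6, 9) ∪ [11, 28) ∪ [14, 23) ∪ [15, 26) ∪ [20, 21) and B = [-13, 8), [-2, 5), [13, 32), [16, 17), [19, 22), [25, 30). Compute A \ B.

[8, 10) ∪ [11, 13)

First set merges to [-6, 10), [11, 28).
Second set merges to [-13, 8), [13, 32).
[-6, 10) \ B = [8, 10).
[11, 28) \ B = [11, 13).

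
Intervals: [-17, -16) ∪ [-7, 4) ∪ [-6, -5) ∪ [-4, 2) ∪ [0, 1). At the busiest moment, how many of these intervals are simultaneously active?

Sweep endpoints in order; track running count of active intervals.
Peak of 3 reached at 0.

3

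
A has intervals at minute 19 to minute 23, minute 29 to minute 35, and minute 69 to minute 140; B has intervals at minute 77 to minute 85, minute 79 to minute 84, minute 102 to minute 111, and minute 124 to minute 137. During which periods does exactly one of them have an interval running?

B, merged: minute 77 to minute 85, minute 102 to minute 111, minute 124 to minute 137.
Only in the first: minute 19 to minute 23, minute 29 to minute 35, minute 69 to minute 77, minute 85 to minute 102, minute 111 to minute 124, minute 137 to minute 140.
Only in the second: none.
Together these are the periods covered by exactly one.

minute 19 to minute 23, minute 29 to minute 35, minute 69 to minute 77, minute 85 to minute 102, minute 111 to minute 124, minute 137 to minute 140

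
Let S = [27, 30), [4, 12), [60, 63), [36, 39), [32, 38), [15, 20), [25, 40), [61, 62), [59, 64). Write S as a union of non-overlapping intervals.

Sort by start: [4, 12), [15, 20), [25, 40), [27, 30), [32, 38), [36, 39), [59, 64), [60, 63), [61, 62).
[15, 20) is disjoint → start new block.
[25, 40) is disjoint → start new block.
[27, 30) overlaps/touches [25, 40) → extend to [25, 40).
[32, 38) overlaps/touches [25, 40) → extend to [25, 40).
[36, 39) overlaps/touches [25, 40) → extend to [25, 40).
[59, 64) is disjoint → start new block.
[60, 63) overlaps/touches [59, 64) → extend to [59, 64).
[61, 62) overlaps/touches [59, 64) → extend to [59, 64).

[4, 12) ∪ [15, 20) ∪ [25, 40) ∪ [59, 64)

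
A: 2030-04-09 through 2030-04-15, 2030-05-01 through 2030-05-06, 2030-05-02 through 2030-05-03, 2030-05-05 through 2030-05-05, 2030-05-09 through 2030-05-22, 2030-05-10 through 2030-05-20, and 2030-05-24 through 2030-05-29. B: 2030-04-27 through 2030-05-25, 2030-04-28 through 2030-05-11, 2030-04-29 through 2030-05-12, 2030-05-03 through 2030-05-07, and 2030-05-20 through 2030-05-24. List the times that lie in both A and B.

First set merges to 2030-04-09 through 2030-04-15, 2030-05-01 through 2030-05-06, 2030-05-09 through 2030-05-22, 2030-05-24 through 2030-05-29.
Second set merges to 2030-04-27 through 2030-05-25.
2030-04-09 through 2030-04-15 meets no B interval.
2030-05-01 through 2030-05-06 ∩ B → 2030-05-01 through 2030-05-06.
2030-05-09 through 2030-05-22 ∩ B → 2030-05-09 through 2030-05-22.
2030-05-24 through 2030-05-29 ∩ B → 2030-05-24 through 2030-05-25.

2030-05-01 through 2030-05-06, 2030-05-09 through 2030-05-22, 2030-05-24 through 2030-05-25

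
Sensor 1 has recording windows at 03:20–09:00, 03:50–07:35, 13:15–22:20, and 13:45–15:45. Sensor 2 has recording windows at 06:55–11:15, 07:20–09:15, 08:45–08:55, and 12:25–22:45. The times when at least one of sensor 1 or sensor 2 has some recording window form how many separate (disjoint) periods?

Merge the first list: 03:20-09:00, 13:15-22:20.
Merge the second list: 06:55-11:15, 12:25-22:45.
A ∪ B = 03:20-11:15, 12:25-22:45.
That is 2 disjoint pieces.

2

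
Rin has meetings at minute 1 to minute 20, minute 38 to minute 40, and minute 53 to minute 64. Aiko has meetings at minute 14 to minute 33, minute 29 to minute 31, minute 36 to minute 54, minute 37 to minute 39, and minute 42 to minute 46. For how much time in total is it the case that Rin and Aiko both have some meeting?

9 minutes

Second set merges to minute 14 to minute 33, minute 36 to minute 54.
A ∩ B = minute 14 to minute 20, minute 38 to minute 40, minute 53 to minute 54.
Total: 6 minutes + 2 minutes + 1 minute = 9 minutes.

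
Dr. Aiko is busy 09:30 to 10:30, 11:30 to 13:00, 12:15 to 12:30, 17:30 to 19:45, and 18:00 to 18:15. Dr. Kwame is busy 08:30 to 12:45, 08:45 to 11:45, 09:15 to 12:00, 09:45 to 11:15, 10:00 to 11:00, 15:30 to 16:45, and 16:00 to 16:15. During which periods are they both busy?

09:30-10:30, 11:30-12:45

Merge the first list: 09:30-10:30, 11:30-13:00, 17:30-19:45.
Merge the second list: 08:30-12:45, 15:30-16:45.
09:30-10:30 overlaps B on 09:30-10:30.
11:30-13:00 overlaps B on 11:30-12:45.
17:30-19:45 falls entirely outside B.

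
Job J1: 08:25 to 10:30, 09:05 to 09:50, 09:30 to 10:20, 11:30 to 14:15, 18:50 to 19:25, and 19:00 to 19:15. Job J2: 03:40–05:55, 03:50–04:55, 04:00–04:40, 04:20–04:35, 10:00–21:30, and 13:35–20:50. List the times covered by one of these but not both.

Merge the first list: 08:25-10:30, 11:30-14:15, 18:50-19:25.
Merge the second list: 03:40-05:55, 10:00-21:30.
Only in the first: 08:25-10:00.
Only in the second: 03:40-05:55, 10:30-11:30, 14:15-18:50, 19:25-21:30.
Together these are the periods covered by exactly one.

03:40-05:55, 08:25-10:00, 10:30-11:30, 14:15-18:50, 19:25-21:30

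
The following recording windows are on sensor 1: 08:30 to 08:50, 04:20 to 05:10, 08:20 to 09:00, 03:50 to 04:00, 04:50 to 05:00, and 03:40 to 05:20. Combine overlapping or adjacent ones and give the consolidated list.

03:40–05:20, 08:20–09:00

Sort by start: 03:40–05:20, 03:50–04:00, 04:20–05:10, 04:50–05:00, 08:20–09:00, 08:30–08:50.
03:50–04:00 overlaps/touches 03:40–05:20 → extend to 03:40–05:20.
04:20–05:10 overlaps/touches 03:40–05:20 → extend to 03:40–05:20.
04:50–05:00 overlaps/touches 03:40–05:20 → extend to 03:40–05:20.
08:20–09:00 is disjoint → start new block.
08:30–08:50 overlaps/touches 08:20–09:00 → extend to 08:20–09:00.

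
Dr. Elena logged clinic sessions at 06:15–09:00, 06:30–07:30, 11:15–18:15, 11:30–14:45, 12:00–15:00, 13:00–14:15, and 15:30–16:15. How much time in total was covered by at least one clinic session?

9 h 45 min

Merged: 06:15–09:00, 11:15–18:15.
Lengths: 2 h 45 min + 7 h = 9 h 45 min.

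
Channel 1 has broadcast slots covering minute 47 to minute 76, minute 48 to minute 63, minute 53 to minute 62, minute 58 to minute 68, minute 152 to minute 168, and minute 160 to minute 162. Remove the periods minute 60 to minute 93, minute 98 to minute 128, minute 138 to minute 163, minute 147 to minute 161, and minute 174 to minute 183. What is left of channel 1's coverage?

A, merged: minute 47 to minute 76, minute 152 to minute 168.
B, merged: minute 60 to minute 93, minute 98 to minute 128, minute 138 to minute 163, minute 174 to minute 183.
minute 47 to minute 76 \ B = minute 47 to minute 60.
minute 152 to minute 168 \ B = minute 163 to minute 168.

minute 47 to minute 60, minute 163 to minute 168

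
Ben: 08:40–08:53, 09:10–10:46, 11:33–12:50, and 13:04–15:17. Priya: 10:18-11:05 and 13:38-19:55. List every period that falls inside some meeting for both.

10:18–10:46, 13:38–15:17

08:40–08:53: no overlap with the second set.
09:10–10:46 meets the second set on 10:18–10:46.
11:33–12:50: no overlap with the second set.
13:04–15:17 meets the second set on 13:38–15:17.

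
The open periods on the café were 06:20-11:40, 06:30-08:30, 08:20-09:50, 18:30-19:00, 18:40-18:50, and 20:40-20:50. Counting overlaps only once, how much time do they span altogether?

Merged: 06:20–11:40, 18:30–19:00, 20:40–20:50.
Lengths: 5 h 20 min + 30 min + 10 min = 6 h.

6 h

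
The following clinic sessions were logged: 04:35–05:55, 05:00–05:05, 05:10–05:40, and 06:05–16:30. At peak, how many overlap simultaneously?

2

Sweep endpoints in order; track running count of active intervals.
Peak of 2 reached at 05:00.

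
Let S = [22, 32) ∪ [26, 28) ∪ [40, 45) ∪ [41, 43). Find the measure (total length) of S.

15

Merged: [22, 32), [40, 45).
Lengths: 10 + 5 = 15.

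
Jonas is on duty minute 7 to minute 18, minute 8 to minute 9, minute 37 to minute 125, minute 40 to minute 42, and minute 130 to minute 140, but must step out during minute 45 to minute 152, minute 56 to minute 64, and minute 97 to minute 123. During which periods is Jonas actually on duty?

A, merged: minute 7 to minute 18, minute 37 to minute 125, minute 130 to minute 140.
B, merged: minute 45 to minute 152.
minute 7 to minute 18 is untouched.
minute 37 to minute 125 with B removed leaves minute 37 to minute 45.
minute 130 to minute 140 lies entirely inside B → drops out.

minute 7 to minute 18, minute 37 to minute 45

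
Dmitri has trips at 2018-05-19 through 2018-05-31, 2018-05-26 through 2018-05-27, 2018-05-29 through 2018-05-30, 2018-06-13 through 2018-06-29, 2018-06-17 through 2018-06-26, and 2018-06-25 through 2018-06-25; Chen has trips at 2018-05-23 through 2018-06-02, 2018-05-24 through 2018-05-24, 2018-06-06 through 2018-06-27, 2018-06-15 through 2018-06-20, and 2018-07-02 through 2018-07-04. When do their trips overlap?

2018-05-23 through 2018-05-31, 2018-06-13 through 2018-06-27

A, merged: 2018-05-19 through 2018-05-31, 2018-06-13 through 2018-06-29.
B, merged: 2018-05-23 through 2018-06-02, 2018-06-06 through 2018-06-27, 2018-07-02 through 2018-07-04.
2018-05-19 through 2018-05-31 overlaps B on 2018-05-23 through 2018-05-31.
2018-06-13 through 2018-06-29 overlaps B on 2018-06-13 through 2018-06-27.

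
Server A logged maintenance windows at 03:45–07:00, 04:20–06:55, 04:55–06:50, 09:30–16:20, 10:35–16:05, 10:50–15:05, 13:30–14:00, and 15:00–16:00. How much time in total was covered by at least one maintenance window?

10 h 5 min

Merged: 03:45–07:00, 09:30–16:20.
Lengths: 3 h 15 min + 6 h 50 min = 10 h 5 min.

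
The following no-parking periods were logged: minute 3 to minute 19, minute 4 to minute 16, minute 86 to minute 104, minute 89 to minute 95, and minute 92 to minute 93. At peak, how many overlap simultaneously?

At minute 92, 3 of the intervals are simultaneously active.
No point has more.

3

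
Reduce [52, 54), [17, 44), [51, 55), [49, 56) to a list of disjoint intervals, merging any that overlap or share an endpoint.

[17, 44) ∪ [49, 56)

Sort by start: [17, 44), [49, 56), [51, 55), [52, 54).
[49, 56) is disjoint → start new block.
[51, 55) overlaps/touches [49, 56) → extend to [49, 56).
[52, 54) overlaps/touches [49, 56) → extend to [49, 56).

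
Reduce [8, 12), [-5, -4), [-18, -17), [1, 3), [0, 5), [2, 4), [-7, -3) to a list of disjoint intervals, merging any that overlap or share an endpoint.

Sort by start: [-18, -17), [-7, -3), [-5, -4), [0, 5), [1, 3), [2, 4), [8, 12).
[-7, -3) is disjoint → start new block.
[-5, -4) overlaps/touches [-7, -3) → extend to [-7, -3).
[0, 5) is disjoint → start new block.
[1, 3) overlaps/touches [0, 5) → extend to [0, 5).
[2, 4) overlaps/touches [0, 5) → extend to [0, 5).
[8, 12) is disjoint → start new block.

[-18, -17) ∪ [-7, -3) ∪ [0, 5) ∪ [8, 12)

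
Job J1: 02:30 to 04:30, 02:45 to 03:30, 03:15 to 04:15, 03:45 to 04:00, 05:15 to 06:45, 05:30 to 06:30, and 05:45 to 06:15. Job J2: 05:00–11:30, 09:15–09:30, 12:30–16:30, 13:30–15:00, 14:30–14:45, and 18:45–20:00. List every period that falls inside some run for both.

05:15–06:45

First set merges to 02:30–04:30, 05:15–06:45.
Second set merges to 05:00–11:30, 12:30–16:30, 18:45–20:00.
02:30–04:30 falls entirely outside B.
05:15–06:45 overlaps B on 05:15–06:45.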